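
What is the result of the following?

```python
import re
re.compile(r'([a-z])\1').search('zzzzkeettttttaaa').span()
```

(0, 2)

The backreference `\1` re-matches whatever the first group consumed, character for character.
`search` walks the string left to right and returns the first match it finds.
The match spans [0:2] → 'zz'.
Captured: group 1 = 'z'.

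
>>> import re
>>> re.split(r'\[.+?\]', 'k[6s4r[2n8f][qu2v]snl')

Lazy quantifiers expand one character at a time until the remainder of the pattern can match.
`split` removes every match and returns the 3 fragments in between.

['k', '', 'snl']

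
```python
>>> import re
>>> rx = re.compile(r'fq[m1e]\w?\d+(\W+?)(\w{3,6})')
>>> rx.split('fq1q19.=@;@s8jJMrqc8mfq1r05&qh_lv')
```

This matches the literal 'fq', then one of [m1e]; then optionally a word character, then one or more of a digit; then one or more of a non-word character (lazy) (captured); then 3 to 6 of a word character (captured).
Because the pattern has a capturing group, `split` also inserts each captured text between the pieces.

['', '.=@;@', 's8jJMr', 'qc8m', '&', 'qh_lv', '']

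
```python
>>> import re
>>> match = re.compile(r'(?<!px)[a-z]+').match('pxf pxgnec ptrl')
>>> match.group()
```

'pxf'

A negative assertion filters positions out without eating any characters.
With `match`, the pattern is implicitly anchored at the beginning.
The match spans [0:3] → 'pxf'.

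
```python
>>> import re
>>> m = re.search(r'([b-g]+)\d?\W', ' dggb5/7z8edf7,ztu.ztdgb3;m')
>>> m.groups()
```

This matches one or more of a character in [b-g] (captured); then optionally a digit, then a non-word character.
`re.search` tries every starting position until one works.
The match spans [1:7] → 'dggb5/'.
Captured: group 1 = 'dggb'.

('dggb',)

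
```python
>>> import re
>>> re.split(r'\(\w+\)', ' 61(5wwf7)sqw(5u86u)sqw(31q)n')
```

[' 61', 'sqw', 'sqw', 'n']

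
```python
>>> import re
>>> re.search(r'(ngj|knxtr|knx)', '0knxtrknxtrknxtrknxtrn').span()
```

Alternation isn't longest-match — the leftmost alternative that fits at this position is chosen.
The match spans [1:6] → 'knxtr'.

(1, 6)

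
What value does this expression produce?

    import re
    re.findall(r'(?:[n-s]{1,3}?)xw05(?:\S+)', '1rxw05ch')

['rxw05ch']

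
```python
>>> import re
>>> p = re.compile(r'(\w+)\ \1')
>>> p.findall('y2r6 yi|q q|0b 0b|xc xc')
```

['q', '0b', 'xc']

A backreference is literal: `\1` must see the identical characters the first group matched.
Walking the string: at [8:11] match 'q q', group 1 = 'q'; at [12:17] match '0b 0b', group 1 = '0b'; at [18:23] match 'xc xc', group 1 = 'xc'.
Because there's exactly one group, `findall` drops the full match and keeps group 1 from each hit.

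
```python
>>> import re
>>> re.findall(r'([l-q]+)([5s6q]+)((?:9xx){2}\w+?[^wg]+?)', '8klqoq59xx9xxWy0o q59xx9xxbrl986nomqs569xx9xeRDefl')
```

This matches one or more of a character in [l-q] (captured); then one or more of one of [5s6q] (captured); then the literal '9xx' repeated 2 times, then one or more of a word character (lazy), then one or more of any character except [wg] (lazy) (captured).
Multiple groups make `findall` return tuples — one 3-tuple for each match.

[('lqoq', '5', '9xx9xxWy'), ('q', '5', '9xx9xxbr')]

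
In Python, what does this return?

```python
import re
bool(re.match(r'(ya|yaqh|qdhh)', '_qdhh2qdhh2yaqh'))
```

False

`match` is anchored at position 0; if the pattern doesn't fit there, it returns None.
Here position 0 doesn't satisfy it, so the call returns None, and `bool(None)` is False.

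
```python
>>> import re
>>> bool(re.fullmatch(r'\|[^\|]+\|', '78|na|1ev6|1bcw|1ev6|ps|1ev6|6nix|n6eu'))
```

`re.fullmatch` requires the pattern to consume the entire string.
Here the string isn't matched end-to-end, so the call returns None, and `bool(None)` is False.

False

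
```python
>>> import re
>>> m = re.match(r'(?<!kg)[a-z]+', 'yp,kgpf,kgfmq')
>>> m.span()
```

(0, 2)

Because the assertion is negative and zero-width, positions next to the forbidden text are skipped.
`re.match` won't scan ahead — the pattern has to work from the very first character.
The match spans [0:2] → 'yp'.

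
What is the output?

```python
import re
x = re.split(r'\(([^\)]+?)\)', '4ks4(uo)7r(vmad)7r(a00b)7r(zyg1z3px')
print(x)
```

['4ks4', 'uo', '7r', 'vmad', '7r', 'a00b', '7r(zyg1z3px']

Because the pattern has a capturing group, `split` also inserts each captured text between the pieces.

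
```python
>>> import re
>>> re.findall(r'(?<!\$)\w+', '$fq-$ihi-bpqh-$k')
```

['q', 'hi', 'bpqh']

A negative assertion filters positions out without eating any characters.
No capturing groups, so `findall` returns the 3 full match strings.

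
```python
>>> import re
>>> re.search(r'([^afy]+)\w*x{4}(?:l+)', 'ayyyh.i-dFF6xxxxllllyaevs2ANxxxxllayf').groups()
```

('h.i-dFF6xxxxllll',)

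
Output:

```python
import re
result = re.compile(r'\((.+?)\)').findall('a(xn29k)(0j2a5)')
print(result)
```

The `?` after the quantifier makes it lazy — it takes as little as possible before letting the rest of the pattern try.
With a single group, `findall` returns only what that group captured — 2 items.

['xn29k', '0j2a5']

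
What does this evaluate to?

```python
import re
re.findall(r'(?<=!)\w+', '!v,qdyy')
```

['v']

Because the assertion is zero-width, the text it checks is not consumed and won't appear in the result.
Walking the string: at [1:2] → 'v'.
Since nothing is captured, `findall` lists the 1 matched substring directly.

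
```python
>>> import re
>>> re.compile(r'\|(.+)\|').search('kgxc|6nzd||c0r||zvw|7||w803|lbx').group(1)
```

The match spans [4:28] → '|6nzd||c0r||zvw|7||w803|'.
Captured: group 1 = '6nzd||c0r||zvw|7||w803'.

'6nzd||c0r||zvw|7||w803'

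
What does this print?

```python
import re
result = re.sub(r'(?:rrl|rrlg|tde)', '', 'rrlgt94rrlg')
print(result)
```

Branches in `(...|...)` are attempted left-to-right; the first branch that allows the whole pattern to succeed is taken.
Matches: at [0:3] → 'rrl'; at [7:10] → 'rrl'.
Each match is replaced by ''.

gt94g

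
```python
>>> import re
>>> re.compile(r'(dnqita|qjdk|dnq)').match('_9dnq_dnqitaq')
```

None

`match` is anchored at position 0; if the pattern doesn't fit there, it returns None.
Here the pattern fails at index 0, so the call returns None.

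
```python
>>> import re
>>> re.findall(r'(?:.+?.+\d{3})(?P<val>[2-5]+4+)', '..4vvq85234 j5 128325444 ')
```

Pattern: one or more of any character (lazy), then one or more of any character, then exactly 3 of a digit (non-capturing group); then one or more of a character in [2-5], then one or more of a literal '4' (captured as 'val').
Scanning left to right: at [0:24] match '..4vvq85234 j5 128325444', group 1 = '44'.
Because there's exactly one group, `findall` drops the full match and keeps group 1 from the one hit.

['44']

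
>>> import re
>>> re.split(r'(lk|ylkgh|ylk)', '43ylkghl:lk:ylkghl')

['43', 'ylkgh', 'l:', 'lk', ':', 'ylkgh', 'l']

Branches in `(...|...)` are attempted left-to-right; the first branch that allows the whole pattern to succeed is taken.
With a capturing group present, the delimiter's captured portion is kept in the result list.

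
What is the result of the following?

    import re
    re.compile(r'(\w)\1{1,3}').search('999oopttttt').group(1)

'9'

The match spans [0:3] → '999'.
Captured: group 1 = '9'.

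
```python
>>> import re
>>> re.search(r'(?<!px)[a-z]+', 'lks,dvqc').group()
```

The negative lookahead/lookbehind blocks any match where the forbidden context is present.
The match spans [0:3] → 'lks'.

'lks'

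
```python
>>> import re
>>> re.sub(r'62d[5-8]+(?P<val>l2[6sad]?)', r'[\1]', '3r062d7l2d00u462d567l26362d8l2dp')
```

'3r0[l2d]00u4[l26]3[l2d]p'

`\1` in the replacement pulls in group 1's text for each match.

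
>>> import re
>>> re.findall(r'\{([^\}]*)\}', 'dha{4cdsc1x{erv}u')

Matches: at [3:16] match '{4cdsc1x{erv}', group 1 = '4cdsc1x{erv'.
`findall` collects group 1 from the one match (1 total).

['4cdsc1x{erv']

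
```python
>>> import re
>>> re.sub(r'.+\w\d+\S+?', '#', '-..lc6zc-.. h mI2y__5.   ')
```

'#   '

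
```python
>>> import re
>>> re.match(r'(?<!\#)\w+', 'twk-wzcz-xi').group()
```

'twk'

`match` is anchored at position 0; if the pattern doesn't fit there, it returns None.
The match spans [0:3] → 'twk'.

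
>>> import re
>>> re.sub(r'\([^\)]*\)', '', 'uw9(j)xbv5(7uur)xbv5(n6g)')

`sub` substitutes '' at each match site.

'uw9xbv5xbv5'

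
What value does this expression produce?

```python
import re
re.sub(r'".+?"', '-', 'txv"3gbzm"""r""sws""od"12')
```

Matches: at [3:10] → '"3gbzm"'; at [10:14] → '""r"'; at [14:19] → '"sws"'; at [19:23] → '"od"'.
Each match is replaced by '-'.

'txv----12'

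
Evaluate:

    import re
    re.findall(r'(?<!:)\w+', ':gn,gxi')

['n', 'gxi']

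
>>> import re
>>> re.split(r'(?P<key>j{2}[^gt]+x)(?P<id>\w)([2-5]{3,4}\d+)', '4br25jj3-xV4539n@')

['4br25', 'jj3-x', 'V', '4539', 'n@']

Pattern: exactly 2 of a literal 'j', then one or more of any character except [gt], then the literal 'x' (captured as 'key'); then a word character (captured as 'id'); then 3 to 4 of a character in [2-5], then one or more of a digit (captured).
Because the pattern has a capturing group, `split` also inserts each captured text between the pieces.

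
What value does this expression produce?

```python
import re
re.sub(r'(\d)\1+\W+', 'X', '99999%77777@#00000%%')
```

`\1` has to match the exact text group 1 already captured.
Matches: at [0:6] → '99999%'; at [6:13] → '77777@#'; at [13:20] → '00000%%'.
`sub` substitutes 'X' at each match site.

'XXX'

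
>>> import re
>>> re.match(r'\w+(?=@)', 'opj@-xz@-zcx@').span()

(0, 3)

Because the assertion is zero-width, the text it checks is not consumed and won't appear in the result.
With `match`, the pattern is implicitly anchored at the beginning.
The match spans [0:3] → 'opj'.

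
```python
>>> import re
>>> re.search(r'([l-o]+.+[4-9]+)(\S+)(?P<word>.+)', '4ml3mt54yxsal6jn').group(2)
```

This matches one or more of a character in [l-o], then one or more of any character, then one or more of a character in [4-9] (captured); then one or more of a non-whitespace character (captured); then one or more of any character (captured as 'word').
Unlike `match`, `search` isn't anchored — it looks for the pattern anywhere in the string.
The match spans [1:16] → 'ml3mt54yxsal6jn'.
Captured: group 1 = 'ml3mt54yxsal6', group 2 = 'j', group 3 = 'n'.

'j'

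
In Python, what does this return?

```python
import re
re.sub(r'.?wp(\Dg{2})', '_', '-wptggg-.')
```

Pattern: optionally any character, then the literal 'wp'; then a non-digit, then exactly 2 of a literal 'g' (captured).
Each match is replaced by '_'.

'_g-.'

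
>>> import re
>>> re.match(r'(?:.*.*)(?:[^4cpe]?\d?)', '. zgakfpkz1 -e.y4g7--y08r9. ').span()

`re.match` won't scan ahead — the pattern has to work from the very first character.
The match spans [0:28] → '. zgakfpkz1 -e.y4g7--y08r9. '.

(0, 28)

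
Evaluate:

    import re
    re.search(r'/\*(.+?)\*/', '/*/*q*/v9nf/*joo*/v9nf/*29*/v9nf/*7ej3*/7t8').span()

`re.search` tries every starting position until one works.
The match spans [0:7] → '/*/*q*/'.
Captured: group 1 = '/*q'.

(0, 7)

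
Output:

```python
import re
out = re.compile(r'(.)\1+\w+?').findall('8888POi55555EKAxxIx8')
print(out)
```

After group 1 captures some text, `\1` only succeeds where that same text appears again.
Walking the string: at [0:5] match '8888P', group 1 = '8'; at [7:13] match '55555E', group 1 = '5'; at [15:18] match 'xxI', group 1 = 'x'.
One capturing group, so `findall` returns just the captured substring from each match — 3 in all.

['8', '5', 'x']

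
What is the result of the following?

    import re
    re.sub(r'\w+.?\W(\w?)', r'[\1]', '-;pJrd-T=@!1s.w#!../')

'-;[T]=@![w]#!../'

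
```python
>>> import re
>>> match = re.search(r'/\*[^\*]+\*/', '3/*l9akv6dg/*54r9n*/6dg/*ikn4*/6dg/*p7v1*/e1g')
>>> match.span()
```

(11, 20)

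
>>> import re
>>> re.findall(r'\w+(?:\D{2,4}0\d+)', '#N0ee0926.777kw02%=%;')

['N0ee0926', '777kw02']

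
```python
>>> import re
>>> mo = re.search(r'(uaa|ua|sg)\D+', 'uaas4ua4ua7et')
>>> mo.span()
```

The match spans [0:4] → 'uaas'.

(0, 4)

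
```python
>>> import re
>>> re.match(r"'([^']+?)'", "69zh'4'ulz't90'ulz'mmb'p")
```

None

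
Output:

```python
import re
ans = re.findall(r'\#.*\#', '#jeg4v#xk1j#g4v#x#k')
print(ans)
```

Matches: at [0:18] → '#jeg4v#xk1j#g4v#x#'.
No capturing groups, so `findall` returns the 1 full match string.

['#jeg4v#xk1j#g4v#x#']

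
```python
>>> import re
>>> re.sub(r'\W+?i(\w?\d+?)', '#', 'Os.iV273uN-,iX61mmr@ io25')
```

'Os#73uN#1mmr#5'

Every occurrence is swapped for '#'.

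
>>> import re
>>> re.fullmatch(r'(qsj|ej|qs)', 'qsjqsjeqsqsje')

`fullmatch` succeeds only if the pattern covers the string from start to end.
Here the pattern can't cover the whole string, so the call returns None.

None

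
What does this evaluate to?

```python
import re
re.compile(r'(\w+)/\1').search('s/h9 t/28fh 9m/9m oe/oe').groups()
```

('9m',)

The backreference `\1` re-matches whatever the first group consumed, character for character.
`re.search` scans for the first position where the pattern succeeds.
The match spans [12:17] → '9m/9m'.
Captured: group 1 = '9m'.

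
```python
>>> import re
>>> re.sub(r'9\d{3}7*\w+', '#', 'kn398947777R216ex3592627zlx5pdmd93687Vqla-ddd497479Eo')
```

'kn3#-ddd4#'

Pattern: a literal '9', then exactly 3 of a digit, then zero or more of a literal '7'; then one or more of a word character.
Matches: at [3:41] → '98947777R216ex3592627zlx5pdmd93687Vqla'; at [46:53] → '97479Eo'.
Every occurrence is swapped for '#'.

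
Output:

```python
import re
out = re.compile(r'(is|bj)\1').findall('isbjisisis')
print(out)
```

['is']

A backreference is literal: `\1` must see the identical characters the first group matched.
One capturing group, so `findall` returns just the captured substring from the one match — 1 in all.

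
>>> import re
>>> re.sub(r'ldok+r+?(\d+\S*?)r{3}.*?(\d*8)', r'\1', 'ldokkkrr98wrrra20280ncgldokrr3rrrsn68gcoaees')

A `+?`/`*?`/`{m,n}?` starts at its minimum and grows only as far as needed for what follows to match.
The replacement refers to a captured group, so each match is rewritten using its own captured text.

'98w0ncg3gcoaees'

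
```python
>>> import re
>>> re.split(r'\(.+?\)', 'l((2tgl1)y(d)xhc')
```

A `+?`/`*?`/`{m,n}?` starts at its minimum and grows only as far as needed for what follows to match.
`split` removes every match and returns the 3 fragments in between.

['l', 'y', 'xhc']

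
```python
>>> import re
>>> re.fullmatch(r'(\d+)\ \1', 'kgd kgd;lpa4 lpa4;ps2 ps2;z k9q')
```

None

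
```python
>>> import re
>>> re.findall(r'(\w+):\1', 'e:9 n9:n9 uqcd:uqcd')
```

['n9', 'uqcd']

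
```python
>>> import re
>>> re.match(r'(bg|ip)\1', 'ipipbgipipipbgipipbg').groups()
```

('ip',)

A backreference is literal: `\1` must see the identical characters the first group matched.
`re.match` won't scan ahead — the pattern has to work from the very first character.
The match spans [0:4] → 'ipip'.
Captured: group 1 = 'ip'.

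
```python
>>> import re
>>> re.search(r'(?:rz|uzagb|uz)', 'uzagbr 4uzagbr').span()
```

(0, 5)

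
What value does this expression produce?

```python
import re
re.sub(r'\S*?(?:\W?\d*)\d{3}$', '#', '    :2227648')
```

'    #'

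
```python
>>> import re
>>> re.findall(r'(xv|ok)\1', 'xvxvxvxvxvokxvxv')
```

The backreference `\1` re-matches whatever the first group consumed, character for character.
Scanning left to right: at [0:4] match 'xvxv', group 1 = 'xv'; at [4:8] match 'xvxv', group 1 = 'xv'; at [12:16] match 'xvxv', group 1 = 'xv'.
Because there's exactly one group, `findall` drops the full match and keeps group 1 from each hit.

['xv', 'xv', 'xv']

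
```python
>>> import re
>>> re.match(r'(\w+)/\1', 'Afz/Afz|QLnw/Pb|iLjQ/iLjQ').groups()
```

The backreference `\1` re-matches whatever the first group consumed, character for character.
`re.match` only tries the pattern at the start of the string.
The match spans [0:7] → 'Afz/Afz'.
Captured: group 1 = 'Afz'.

('Afz',)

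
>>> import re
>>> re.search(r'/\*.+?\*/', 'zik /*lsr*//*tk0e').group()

'/*lsr*/'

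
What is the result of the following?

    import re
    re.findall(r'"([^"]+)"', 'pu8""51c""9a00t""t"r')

['51c', '9a00t', 't']

Scanning left to right: at [4:9] match '"51c"', group 1 = '51c'; at [9:16] match '"9a00t"', group 1 = '9a00t'; at [16:19] match '"t"', group 1 = 't'.
Because there's exactly one group, `findall` drops the full match and keeps group 1 from each hit.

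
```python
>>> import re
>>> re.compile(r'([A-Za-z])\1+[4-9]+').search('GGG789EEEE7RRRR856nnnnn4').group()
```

'GGG789'

The backreference `\1` re-matches whatever the first group consumed, character for character.
`re.search` tries every starting position until one works.
The match spans [0:6] → 'GGG789'.
Captured: group 1 = 'G'.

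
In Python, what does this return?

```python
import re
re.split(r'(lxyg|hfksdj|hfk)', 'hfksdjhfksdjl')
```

['', 'hfksdj', '', 'hfksdj', 'l']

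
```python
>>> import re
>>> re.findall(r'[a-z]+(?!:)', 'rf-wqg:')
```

['rf', 'wq']

`(?!…)`/`(?<!…)` only lets a position through if the neighbouring text does NOT match; no characters are consumed.
Scanning left to right: at [0:2] → 'rf'; at [3:5] → 'wq'.
`findall` yields the raw match text (2 of them) because the pattern has no groups.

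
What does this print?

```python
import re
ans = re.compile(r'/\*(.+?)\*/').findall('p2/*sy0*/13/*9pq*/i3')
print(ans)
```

Scanning left to right: at [2:9] match '/*sy0*/', group 1 = 'sy0'; at [11:18] match '/*9pq*/', group 1 = '9pq'.
`findall` collects group 1 from each match (2 total).

['sy0', '9pq']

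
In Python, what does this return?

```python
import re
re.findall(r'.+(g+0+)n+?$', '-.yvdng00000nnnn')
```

['g00000']

With a single group, `findall` returns only what that group captured — 1 item.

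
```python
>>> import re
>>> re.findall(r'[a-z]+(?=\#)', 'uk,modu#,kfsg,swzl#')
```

['modu', 'swzl']

The positive lookaround only admits positions where the adjacent text matches; those characters stay outside the span.
Walking the string: at [3:7] → 'modu'; at [14:18] → 'swzl'.
`findall` yields the raw match text (2 of them) because the pattern has no groups.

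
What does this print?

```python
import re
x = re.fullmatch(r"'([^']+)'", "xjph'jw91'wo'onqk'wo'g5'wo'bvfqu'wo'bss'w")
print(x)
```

None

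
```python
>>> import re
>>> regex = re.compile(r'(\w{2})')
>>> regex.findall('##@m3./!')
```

['m3']

The pattern matches exactly 2 of a word character (captured).
One capturing group, so `findall` returns just the captured substring from the one match — 1 in all.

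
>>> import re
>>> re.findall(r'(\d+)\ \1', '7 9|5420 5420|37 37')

['5420', '37']

`\1` has to match the exact text group 1 already captured.
Because there's exactly one group, `findall` drops the full match and keeps group 1 from each hit.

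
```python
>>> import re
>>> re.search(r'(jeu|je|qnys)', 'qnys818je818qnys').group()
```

'qnys'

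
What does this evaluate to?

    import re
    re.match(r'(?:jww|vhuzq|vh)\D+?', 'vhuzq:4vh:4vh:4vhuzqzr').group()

'vhuzq:'

Alternation isn't longest-match — the leftmost alternative that fits at this position is chosen.
`re.match` only tries the pattern at the start of the string.
The match spans [0:6] → 'vhuzq:'.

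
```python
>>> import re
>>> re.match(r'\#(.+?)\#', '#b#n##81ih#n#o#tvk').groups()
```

('b',)

The `?` after the quantifier makes it lazy — it takes as little as possible before letting the rest of the pattern try.
`re.match` only tries the pattern at the start of the string.
The match spans [0:3] → '#b#'.
Captured: group 1 = 'b'.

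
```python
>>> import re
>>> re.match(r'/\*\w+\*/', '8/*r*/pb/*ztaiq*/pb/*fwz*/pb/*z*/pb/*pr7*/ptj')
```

None

`re.match` won't scan ahead — the pattern has to work from the very first character.
Here the string doesn't start with a match, so the call returns None.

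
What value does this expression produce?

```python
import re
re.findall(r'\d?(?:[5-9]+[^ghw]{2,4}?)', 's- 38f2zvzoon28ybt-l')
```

['38f2', '28yb']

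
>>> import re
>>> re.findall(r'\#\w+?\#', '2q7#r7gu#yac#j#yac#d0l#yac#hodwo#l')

No capturing groups, so `findall` returns the 4 full match strings.

['#r7gu#', '#j#', '#d0l#', '#hodwo#']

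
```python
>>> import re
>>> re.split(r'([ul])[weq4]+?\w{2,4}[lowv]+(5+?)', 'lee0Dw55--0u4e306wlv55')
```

The pattern matches one of [ul] (captured); then one or more of one of [weq4] (lazy), then 2 to 4 of a word character, then one or more of one of [lowv]; then one or more of a literal '5' (lazy) (captured).
Matches to split on: at [0:7] → 'lee0Dw5'; at [11:21] → 'u4e306wlv5'.
The group in the pattern means `split` returns the separators' captures alongside the pieces.

['', 'l', '5', '5--0', 'u', '5', '5']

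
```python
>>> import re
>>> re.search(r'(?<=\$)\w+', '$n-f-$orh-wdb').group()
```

The lookaround is zero-width — it requires the adjacent text to match without consuming it, so the asserted text isn't part of the match.
The match spans [1:2] → 'n'.

'n'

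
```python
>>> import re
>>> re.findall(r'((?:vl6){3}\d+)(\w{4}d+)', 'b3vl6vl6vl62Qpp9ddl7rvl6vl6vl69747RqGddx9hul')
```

The pattern matches the literal 'vl6' repeated 3 times, then one or more of a digit (captured); then exactly 4 of a word character, then one or more of the literal 'd' (captured).
With 2 capturing groups, `findall` returns a 2-tuple per match.

[('vl6vl6vl62', 'Qpp9dd'), ('vl6vl6vl69747', 'RqGdd')]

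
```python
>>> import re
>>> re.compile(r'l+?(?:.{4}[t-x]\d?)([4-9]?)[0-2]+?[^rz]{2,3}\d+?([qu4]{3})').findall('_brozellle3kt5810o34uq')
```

[('8', '4uq')]

Pattern: one or more of a literal 'l' (lazy); then exactly 4 of any character, then a character in [t-x], then optionally a digit (non-capturing group); then optionally a character in [4-9] (captured); then one or more of a character in [0-2] (lazy); then 2 to 3 of any character except [rz], then one or more of a digit (lazy); then exactly 3 of one of [qu4] (captured).
With 2 capturing groups, `findall` returns a 2-tuple per match.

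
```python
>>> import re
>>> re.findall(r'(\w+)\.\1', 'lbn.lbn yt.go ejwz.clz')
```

['lbn']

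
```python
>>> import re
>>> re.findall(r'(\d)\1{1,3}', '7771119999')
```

['7', '1', '9']

After group 1 captures some text, `\1` only succeeds where that same text appears again.
Scanning left to right: at [0:3] match '777', group 1 = '7'; at [3:6] match '111', group 1 = '1'; at [6:10] match '9999', group 1 = '9'.
`findall` collects group 1 from each match (3 total).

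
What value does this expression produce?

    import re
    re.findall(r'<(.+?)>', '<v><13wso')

['v']

Matches: at [0:3] match '<v>', group 1 = 'v'.
One capturing group, so `findall` returns just the captured substring from the one match — 1 in all.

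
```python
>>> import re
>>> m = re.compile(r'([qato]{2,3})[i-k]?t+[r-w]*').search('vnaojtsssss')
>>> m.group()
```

'aojtsssss'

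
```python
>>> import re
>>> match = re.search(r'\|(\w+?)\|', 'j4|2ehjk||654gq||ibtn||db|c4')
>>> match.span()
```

Unlike `match`, `search` isn't anchored — it looks for the pattern anywhere in the string.
The match spans [2:9] → '|2ehjk|'.
Captured: group 1 = '2ehjk'.

(2, 9)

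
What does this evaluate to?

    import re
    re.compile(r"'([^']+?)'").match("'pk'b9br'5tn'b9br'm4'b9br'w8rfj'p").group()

With `match`, the pattern is implicitly anchored at the beginning.
The match spans [0:4] → "'pk'".
Captured: group 1 = 'pk'.

"'pk'"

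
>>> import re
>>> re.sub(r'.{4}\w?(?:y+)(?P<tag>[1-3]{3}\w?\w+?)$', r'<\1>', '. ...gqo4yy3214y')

The pattern matches exactly 4 of any character, then optionally a word character; then one or more of a literal 'y' (non-capturing group); then exactly 3 of a character in [1-3], then optionally a word character, then one or more of a word character (lazy) (captured as 'tag'); then anchored at the end.
Matches: at [4:16] → '.gqo4yy3214y'.
`\1` in the replacement pulls in group 1's text for each match.

'. ..<3214y>'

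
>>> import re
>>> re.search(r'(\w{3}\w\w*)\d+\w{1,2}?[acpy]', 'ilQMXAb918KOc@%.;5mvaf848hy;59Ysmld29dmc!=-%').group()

'ilQMXAb918KOc'

This matches exactly 3 of a word character, then a word character, then zero or more of a word character (captured); then one or more of a digit, then 1 to 2 of a word character (lazy), then one of [acpy].
`re.search` scans for the first position where the pattern succeeds.
The match spans [0:13] → 'ilQMXAb918KOc'.
Captured: group 1 = 'ilQMXAb91'.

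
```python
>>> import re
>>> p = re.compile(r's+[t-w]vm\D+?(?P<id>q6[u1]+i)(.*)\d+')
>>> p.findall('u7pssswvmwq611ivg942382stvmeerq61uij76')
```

This matches one or more of a literal 's'; then a character in [t-w], then the literal 'vm', then one or more of a non-digit (lazy); then the literal 'q6', then one or more of one of [u1], then the literal 'i' (captured as 'id'); then zero or more of any character (captured); then one or more of a digit.
`findall` packs the 2 group values into a tuple for every match.

[('q611i', 'vg942382stvmeerq61uij7')]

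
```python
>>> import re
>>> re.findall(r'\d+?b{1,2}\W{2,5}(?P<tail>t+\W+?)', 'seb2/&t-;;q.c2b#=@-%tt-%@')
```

['tt-']

With the lazy modifier that quantifier settles for the fewest repetitions that let the rest of the pattern succeed (the atoms after it are unaffected and can still be greedy).
With a single group, `findall` returns only what that group captured — 1 item.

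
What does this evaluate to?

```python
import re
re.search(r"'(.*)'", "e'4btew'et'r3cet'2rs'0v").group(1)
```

`search` walks the string left to right and returns the first match it finds.
The match spans [1:21] → "'4btew'et'r3cet'2rs'".
Captured: group 1 = "4btew'et'r3cet'2rs".

"4btew'et'r3cet'2rs"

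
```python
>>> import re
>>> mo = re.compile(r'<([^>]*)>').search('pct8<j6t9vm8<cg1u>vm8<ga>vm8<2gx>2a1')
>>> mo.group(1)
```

The match spans [4:18] → '<j6t9vm8<cg1u>'.
Captured: group 1 = 'j6t9vm8<cg1u'.

'j6t9vm8<cg1u'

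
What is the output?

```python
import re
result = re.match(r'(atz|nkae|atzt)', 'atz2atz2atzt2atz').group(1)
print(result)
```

atz

The match spans [0:3] → 'atz'.
Captured: group 1 = 'atz'.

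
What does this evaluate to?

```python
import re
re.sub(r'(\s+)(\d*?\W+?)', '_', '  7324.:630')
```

This matches one or more of whitespace (captured); then zero or more of a digit (lazy), then one or more of a non-word character (lazy) (captured).
A non-greedy quantifier consumes as few characters as it can — just enough that the remainder of the pattern still matches from where it stops; whatever follows it matches normally.
Matches: at [0:7] → '  7324.'.
`sub` substitutes '_' at each match site.

'_:630'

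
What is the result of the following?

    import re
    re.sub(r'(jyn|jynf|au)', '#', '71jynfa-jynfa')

Alternation isn't longest-match — the leftmost alternative that fits at this position is chosen.
Matches: at [2:5] → 'jyn'; at [8:11] → 'jyn'.
`sub` substitutes '#' at each match site.

'71#fa-#fa'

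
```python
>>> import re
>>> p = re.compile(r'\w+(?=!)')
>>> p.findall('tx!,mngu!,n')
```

Because the assertion is zero-width, the text it checks is not consumed and won't appear in the result.
With no groups in the pattern, `findall` gives back each whole match — 2 here.

['tx', 'mngu']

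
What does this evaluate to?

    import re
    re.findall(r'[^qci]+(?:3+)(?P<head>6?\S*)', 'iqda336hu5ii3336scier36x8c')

['6hu5ii3336scier36x8c']

This matches one or more of any character except [qci]; then one or more of a literal '3' (non-capturing group); then optionally a literal '6', then zero or more of a non-whitespace character (captured as 'head').
Walking the string: at [2:26] match 'da336hu5ii3336scier36x8c', group 1 = '6hu5ii3336scier36x8c'.
Because there's exactly one group, `findall` drops the full match and keeps group 1 from the one hit.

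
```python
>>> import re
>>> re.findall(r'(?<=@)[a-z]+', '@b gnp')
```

['b']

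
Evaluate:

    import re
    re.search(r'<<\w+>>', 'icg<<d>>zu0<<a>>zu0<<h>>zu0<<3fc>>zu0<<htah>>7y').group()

Unlike `match`, `search` isn't anchored — it looks for the pattern anywhere in the string.
The match spans [3:8] → '<<d>>'.

'<<d>>'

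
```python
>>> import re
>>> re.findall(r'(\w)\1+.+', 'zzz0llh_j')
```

`\1` has to match the exact text group 1 already captured.
Walking the string: at [0:9] match 'zzz0llh_j', group 1 = 'z'.
`findall` collects group 1 from the one match (1 total).

['z']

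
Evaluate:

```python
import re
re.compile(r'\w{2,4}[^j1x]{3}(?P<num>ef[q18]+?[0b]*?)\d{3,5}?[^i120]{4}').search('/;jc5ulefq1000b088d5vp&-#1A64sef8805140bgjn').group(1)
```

This matches 2 to 4 of a word character, then exactly 3 of any character except [j1x]; then the literal 'ef', then one or more of one of [q18] (lazy), then zero or more of one of [0b] (lazy) (captured as 'num'); then 3 to 5 of a digit (lazy); then exactly 4 of any character except [i120].
`search` walks the string left to right and returns the first match it finds.
The match spans [2:22] → 'jc5ulefq1000b088d5vp'.
Captured: group 1 = 'efq1000b'.

'efq1000b'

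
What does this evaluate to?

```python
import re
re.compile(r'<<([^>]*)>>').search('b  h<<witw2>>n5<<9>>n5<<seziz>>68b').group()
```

`search` walks the string left to right and returns the first match it finds.
The match spans [4:13] → '<<witw2>>'.
Captured: group 1 = 'witw2'.

'<<witw2>>'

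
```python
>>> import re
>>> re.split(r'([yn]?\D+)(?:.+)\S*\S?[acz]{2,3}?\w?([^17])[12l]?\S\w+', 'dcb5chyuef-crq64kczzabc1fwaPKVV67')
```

['', 'dcb', 'c', '']

Pattern: optionally one of [yn], then one or more of a non-digit (captured); then one or more of any character (non-capturing group); then zero or more of a non-whitespace character, then optionally a non-whitespace character; then 2 to 3 of one of [acz] (lazy), then optionally a word character; then any character except [17] (captured); then optionally one of [12l], then a non-whitespace character, then one or more of a word character.
The group in the pattern means `split` returns the separators' captures alongside the pieces.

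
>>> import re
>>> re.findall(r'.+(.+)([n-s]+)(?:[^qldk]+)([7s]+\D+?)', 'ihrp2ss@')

[('r', 'p', 's@')]

The pattern matches one or more of any character; then one or more of any character (captured); then one or more of a character in [n-s] (captured); then one or more of any character except [qldk] (non-capturing group); then one or more of one of [7s], then one or more of a non-digit (lazy) (captured).
Matches: at [0:8] match 'ihrp2ss@', groups = ('r', 'p', 's@').
Multiple groups make `findall` return tuples — one 3-tuple for the one match.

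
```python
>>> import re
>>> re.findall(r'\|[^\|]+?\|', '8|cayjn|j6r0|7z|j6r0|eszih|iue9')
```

['|cayjn|', '|7z|', '|eszih|']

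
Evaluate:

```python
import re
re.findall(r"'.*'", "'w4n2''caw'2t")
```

Scanning left to right: at [0:11] → "'w4n2''caw'".
No capturing groups, so `findall` returns the 1 full match string.

["'w4n2''caw'"]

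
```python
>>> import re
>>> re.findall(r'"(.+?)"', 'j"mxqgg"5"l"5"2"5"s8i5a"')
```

['mxqgg', 'l', '2', 's8i5a']

Walking the string: at [1:8] match '"mxqgg"', group 1 = 'mxqgg'; at [9:12] match '"l"', group 1 = 'l'; at [13:16] match '"2"', group 1 = '2'; at [17:24] match '"s8i5a"', group 1 = 's8i5a'.
One capturing group, so `findall` returns just the captured substring from each match — 4 in all.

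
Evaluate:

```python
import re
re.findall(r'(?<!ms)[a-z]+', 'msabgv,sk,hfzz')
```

['msabgv', 'sk', 'hfzz']

`(?!…)`/`(?<!…)` only lets a position through if the neighbouring text does NOT match; no characters are consumed.
Walking the string: at [0:6] → 'msabgv'; at [7:9] → 'sk'; at [10:14] → 'hfzz'.
No capturing groups, so `findall` returns the 3 full match strings.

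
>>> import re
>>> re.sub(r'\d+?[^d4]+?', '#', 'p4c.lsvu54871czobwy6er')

'p#.lsvu##czobwy#r'

The pattern matches one or more of a digit (lazy); then one or more of any character except [d4] (lazy).
`sub` substitutes '#' at each match site.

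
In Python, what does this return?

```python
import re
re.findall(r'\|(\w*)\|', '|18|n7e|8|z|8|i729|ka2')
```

['18', '8', '8']

Scanning left to right: at [0:4] match '|18|', group 1 = '18'; at [7:10] match '|8|', group 1 = '8'; at [11:14] match '|8|', group 1 = '8'.
Because there's exactly one group, `findall` drops the full match and keeps group 1 from each hit.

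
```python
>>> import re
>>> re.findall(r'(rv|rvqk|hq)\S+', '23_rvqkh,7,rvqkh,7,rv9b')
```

['rv']

Alternation isn't longest-match — the leftmost alternative that fits at this position is chosen.
Scanning left to right: at [3:23] match 'rvqkh,7,rvqkh,7,rv9b', group 1 = 'rv'.
`findall` collects group 1 from the one match (1 total).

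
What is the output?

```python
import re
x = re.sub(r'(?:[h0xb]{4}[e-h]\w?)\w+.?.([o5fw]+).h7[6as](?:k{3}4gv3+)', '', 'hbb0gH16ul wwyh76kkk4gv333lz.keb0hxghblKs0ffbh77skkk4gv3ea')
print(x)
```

lz.keb0hxghblKs0ffbh77skkk4gv3ea

`sub` substitutes '' at each match site.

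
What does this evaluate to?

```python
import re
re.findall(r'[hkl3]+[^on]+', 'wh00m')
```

['h00m']

This matches one or more of one of [hkl3]; then one or more of any character except [on].
No capturing groups, so `findall` returns the 1 full match string.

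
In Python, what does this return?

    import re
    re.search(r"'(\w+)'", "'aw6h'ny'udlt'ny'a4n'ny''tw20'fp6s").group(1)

The match spans [0:6] → "'aw6h'".
Captured: group 1 = 'aw6h'.

'aw6h'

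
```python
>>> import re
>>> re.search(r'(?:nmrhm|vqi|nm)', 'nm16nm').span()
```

(0, 2)

`search` walks the string left to right and returns the first match it finds.
The match spans [0:2] → 'nm'.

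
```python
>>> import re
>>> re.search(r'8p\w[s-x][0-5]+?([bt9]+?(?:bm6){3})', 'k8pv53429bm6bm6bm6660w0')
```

None

This matches the literal '8p', then a word character; then a character in [s-x], then one or more of a character in [0-5] (lazy); then one or more of one of [bt9] (lazy), then the literal 'bm6' repeated 3 times (captured).
Here no position works, so the call returns None.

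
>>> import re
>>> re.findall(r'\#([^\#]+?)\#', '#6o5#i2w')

['6o5']

Walking the string: at [0:5] match '#6o5#', group 1 = '6o5'.
`findall` collects group 1 from the one match (1 total).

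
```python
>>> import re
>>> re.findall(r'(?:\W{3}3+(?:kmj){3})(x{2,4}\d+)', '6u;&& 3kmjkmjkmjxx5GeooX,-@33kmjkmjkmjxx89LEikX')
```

The pattern matches exactly 3 of a non-word character, then one or more of the literal '3', then the literal 'kmj' repeated 3 times (non-capturing group); then 2 to 4 of a literal 'x', then one or more of a digit (captured).
Walking the string: at [3:19] match '&& 3kmjkmjkmjxx5', group 1 = 'xx5'; at [24:42] match ',-@33kmjkmjkmjxx89', group 1 = 'xx89'.
With a single group, `findall` returns only what that group captured — 2 items.

['xx5', 'xx89']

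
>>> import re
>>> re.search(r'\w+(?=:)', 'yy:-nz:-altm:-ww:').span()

(0, 2)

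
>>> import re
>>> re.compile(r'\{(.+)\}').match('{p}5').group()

'{p}'

`re.match` only tries the pattern at the start of the string.
The match spans [0:3] → '{p}'.
Captured: group 1 = 'p'.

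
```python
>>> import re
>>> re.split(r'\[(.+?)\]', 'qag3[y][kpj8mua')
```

['qag3', 'y', '[kpj8mua']

Because the pattern has a capturing group, `split` also inserts each captured text between the pieces.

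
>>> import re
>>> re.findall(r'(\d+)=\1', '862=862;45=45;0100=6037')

['862', '45']

`\1` is not a pattern — it's the concrete string captured by group 1, re-applied verbatim.
Walking the string: at [0:7] match '862=862', group 1 = '862'; at [8:13] match '45=45', group 1 = '45'.
With a single group, `findall` returns only what that group captured — 2 items.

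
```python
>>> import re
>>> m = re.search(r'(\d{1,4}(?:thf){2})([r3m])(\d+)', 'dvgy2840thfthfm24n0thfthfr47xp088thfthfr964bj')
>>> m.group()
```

This matches 1 to 4 of a digit, then the literal 'thf' repeated 2 times (captured); then one of [r3m] (captured); then one or more of a digit (captured).
The match spans [4:17] → '2840thfthfm24'.

'2840thfthfm24'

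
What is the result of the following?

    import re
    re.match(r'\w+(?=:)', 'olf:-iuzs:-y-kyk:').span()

`re.match` won't scan ahead — the pattern has to work from the very first character.
The match spans [0:3] → 'olf'.

(0, 3)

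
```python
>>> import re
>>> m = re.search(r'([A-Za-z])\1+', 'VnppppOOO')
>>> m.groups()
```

A backreference is literal: `\1` must see the identical characters the first group matched.
Unlike `match`, `search` isn't anchored — it looks for the pattern anywhere in the string.
The match spans [2:6] → 'pppp'.
Captured: group 1 = 'p'.

('p',)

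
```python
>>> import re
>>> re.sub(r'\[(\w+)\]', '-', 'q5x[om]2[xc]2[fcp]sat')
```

'q5x-2-2-sat'

Matches: at [3:7] → '[om]'; at [8:12] → '[xc]'; at [13:18] → '[fcp]'.
Every occurrence is swapped for '-'.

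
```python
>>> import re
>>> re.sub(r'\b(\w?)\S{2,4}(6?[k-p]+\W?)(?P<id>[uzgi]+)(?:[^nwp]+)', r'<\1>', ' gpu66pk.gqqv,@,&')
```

' <g>'

`\1` in the replacement pulls in group 1's text for each match.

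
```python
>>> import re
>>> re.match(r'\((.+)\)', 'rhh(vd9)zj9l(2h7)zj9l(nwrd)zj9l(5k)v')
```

With `match`, the pattern is implicitly anchored at the beginning.
Here the pattern fails at index 0, so the call returns None.

None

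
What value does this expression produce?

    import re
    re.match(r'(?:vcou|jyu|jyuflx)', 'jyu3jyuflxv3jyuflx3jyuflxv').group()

`re.match` won't scan ahead — the pattern has to work from the very first character.
The match spans [0:3] → 'jyu'.

'jyu'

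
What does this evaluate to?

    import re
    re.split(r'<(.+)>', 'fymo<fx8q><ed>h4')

Because the pattern has a capturing group, `split` also inserts each captured text between the pieces.

['fymo', 'fx8q><ed', 'h4']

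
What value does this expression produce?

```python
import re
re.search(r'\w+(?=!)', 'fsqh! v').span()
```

The `(?=…)`/`(?<=…)` assertion just peeks at neighbouring text; it doesn't advance the match position.
The match spans [0:4] → 'fsqh'.

(0, 4)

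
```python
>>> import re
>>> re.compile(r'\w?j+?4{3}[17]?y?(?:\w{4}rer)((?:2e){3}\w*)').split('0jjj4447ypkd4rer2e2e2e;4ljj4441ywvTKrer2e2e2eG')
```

['', '2e2e2e', ';4', '2e2e2eG', '']

Pattern: optionally a word character, then one or more of the literal 'j' (lazy); then exactly 3 of a literal '4', then optionally one of [17], then optionally a literal 'y'; then exactly 4 of a word character, then the literal 'rer' (non-capturing group); then the literal '2e' repeated 3 times, then zero or more of a word character (captured).
Matches to split on: at [0:22] → '0jjj4447ypkd4rer2e2e2e'; at [24:46] → 'ljj4441ywvTKrer2e2e2eG'.
`re.split` interleaves the captured-group text with the surrounding fragments.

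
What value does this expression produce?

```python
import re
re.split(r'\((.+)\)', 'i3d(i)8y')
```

['i3d', 'i', '8y']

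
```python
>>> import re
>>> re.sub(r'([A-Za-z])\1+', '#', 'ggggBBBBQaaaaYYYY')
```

The backreference `\1` re-matches whatever the first group consumed, character for character.
Matches: at [0:4] → 'gggg'; at [4:8] → 'BBBB'; at [9:13] → 'aaaa'; at [13:17] → 'YYYY'.
Each match is replaced by '#'.

'##Q##'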